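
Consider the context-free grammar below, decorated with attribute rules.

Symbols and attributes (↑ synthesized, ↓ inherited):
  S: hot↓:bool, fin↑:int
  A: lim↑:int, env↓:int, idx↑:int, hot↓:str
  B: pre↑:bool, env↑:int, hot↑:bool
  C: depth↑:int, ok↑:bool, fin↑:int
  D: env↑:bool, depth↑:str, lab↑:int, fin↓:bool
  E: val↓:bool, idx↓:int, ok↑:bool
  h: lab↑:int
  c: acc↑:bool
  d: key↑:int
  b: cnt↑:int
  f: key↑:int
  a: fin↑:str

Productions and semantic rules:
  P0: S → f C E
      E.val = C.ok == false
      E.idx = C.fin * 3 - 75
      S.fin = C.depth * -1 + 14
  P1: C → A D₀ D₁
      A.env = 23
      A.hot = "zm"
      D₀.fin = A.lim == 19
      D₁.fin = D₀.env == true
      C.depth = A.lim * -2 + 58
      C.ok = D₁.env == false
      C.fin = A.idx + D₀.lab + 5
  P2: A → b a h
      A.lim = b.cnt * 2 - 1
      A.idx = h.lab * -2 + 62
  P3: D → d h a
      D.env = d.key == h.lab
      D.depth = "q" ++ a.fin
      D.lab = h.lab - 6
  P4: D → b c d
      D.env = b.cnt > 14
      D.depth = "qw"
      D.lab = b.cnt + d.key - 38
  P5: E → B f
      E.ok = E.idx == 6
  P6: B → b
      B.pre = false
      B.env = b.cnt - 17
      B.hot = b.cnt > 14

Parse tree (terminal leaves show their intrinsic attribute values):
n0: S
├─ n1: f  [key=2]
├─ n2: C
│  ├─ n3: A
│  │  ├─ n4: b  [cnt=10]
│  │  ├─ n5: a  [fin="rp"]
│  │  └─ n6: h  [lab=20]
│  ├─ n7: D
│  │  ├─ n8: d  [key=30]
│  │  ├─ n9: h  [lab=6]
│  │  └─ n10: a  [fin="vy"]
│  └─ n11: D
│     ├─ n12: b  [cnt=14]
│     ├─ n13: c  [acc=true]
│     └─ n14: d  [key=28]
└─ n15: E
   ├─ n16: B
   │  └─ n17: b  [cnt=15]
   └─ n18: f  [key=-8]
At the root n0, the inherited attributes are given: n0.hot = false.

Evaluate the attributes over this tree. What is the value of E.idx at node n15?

1. n0.hot = false  [given at root]
2. n1.key = 2  [terminal]
3. n3.env = 23  [23]
4. n3.hot = "zm"  ["zm"]
5. n4.cnt = 10  [terminal]
6. n5.fin = "rp"  [terminal]
7. n6.lab = 20  [terminal]
8. n3.lim = 19  [b.cnt * 2 - 1]
9. n3.idx = 22  [h.lab * -2 + 62]
10. n7.fin = true  [A.lim == 19]
11. n8.key = 30  [terminal]
12. n9.lab = 6  [terminal]
13. n10.fin = "vy"  [terminal]
14. n7.env = false  [d.key == h.lab]
15. n7.depth = "qvy"  ["q" ++ a.fin]
16. n7.lab = 0  [h.lab - 6]
17. n11.fin = false  [D₀.env == true]
18. n12.cnt = 14  [terminal]
19. n13.acc = true  [terminal]
20. n14.key = 28  [terminal]
21. n11.env = false  [b.cnt > 14]
22. n11.depth = "qw"  ["qw"]
23. n11.lab = 4  [b.cnt + d.key - 38]
24. n2.depth = 20  [A.lim * -2 + 58]
25. n2.ok = true  [D₁.env == false]
26. n2.fin = 27  [A.idx + D₀.lab + 5]
27. n15.val = false  [C.ok == false]
28. n15.idx = 6  [C.fin * 3 - 75]
29. n17.cnt = 15  [terminal]
30. n16.pre = false  [false]
31. n16.env = -2  [b.cnt - 17]
32. n16.hot = true  [b.cnt > 14]
33. n18.key = -8  [terminal]
34. n15.ok = true  [E.idx == 6]
35. n0.fin = -6  [C.depth * -1 + 14]

6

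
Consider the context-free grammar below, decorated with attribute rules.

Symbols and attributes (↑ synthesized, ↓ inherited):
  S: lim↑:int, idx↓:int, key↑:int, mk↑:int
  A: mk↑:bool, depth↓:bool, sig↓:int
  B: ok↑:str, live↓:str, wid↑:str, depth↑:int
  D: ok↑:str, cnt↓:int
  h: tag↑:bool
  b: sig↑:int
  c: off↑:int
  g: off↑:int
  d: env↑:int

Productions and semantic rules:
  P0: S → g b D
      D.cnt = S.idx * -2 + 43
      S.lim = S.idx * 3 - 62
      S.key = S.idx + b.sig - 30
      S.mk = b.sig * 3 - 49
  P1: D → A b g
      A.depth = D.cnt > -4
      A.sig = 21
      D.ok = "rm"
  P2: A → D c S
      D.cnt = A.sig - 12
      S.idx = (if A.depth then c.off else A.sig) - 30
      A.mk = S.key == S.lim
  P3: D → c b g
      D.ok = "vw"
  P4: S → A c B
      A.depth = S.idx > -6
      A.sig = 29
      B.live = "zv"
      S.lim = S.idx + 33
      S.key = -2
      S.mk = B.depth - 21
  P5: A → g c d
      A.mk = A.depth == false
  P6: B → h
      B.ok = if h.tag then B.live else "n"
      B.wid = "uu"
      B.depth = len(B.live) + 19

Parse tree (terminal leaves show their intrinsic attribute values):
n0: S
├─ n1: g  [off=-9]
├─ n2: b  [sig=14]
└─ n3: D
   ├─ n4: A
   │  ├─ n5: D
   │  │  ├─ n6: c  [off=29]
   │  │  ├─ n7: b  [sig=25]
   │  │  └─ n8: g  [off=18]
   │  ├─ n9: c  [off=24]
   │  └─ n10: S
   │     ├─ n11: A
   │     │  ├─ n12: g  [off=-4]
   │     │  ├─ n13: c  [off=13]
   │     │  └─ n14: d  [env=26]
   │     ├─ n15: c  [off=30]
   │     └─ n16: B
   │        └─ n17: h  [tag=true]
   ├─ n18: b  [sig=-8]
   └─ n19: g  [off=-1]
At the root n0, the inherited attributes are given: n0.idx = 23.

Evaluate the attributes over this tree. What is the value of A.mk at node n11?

true

1. n0.idx = 23  [given at root]
2. n1.off = -9  [terminal]
3. n2.sig = 14  [terminal]
4. n3.cnt = -3  [S.idx * -2 + 43]
5. n4.depth = true  [D.cnt > -4]
6. n4.sig = 21  [21]
7. n5.cnt = 9  [A.sig - 12]
8. n6.off = 29  [terminal]
9. n7.sig = 25  [terminal]
10. n8.off = 18  [terminal]
11. n5.ok = "vw"  ["vw"]
12. n9.off = 24  [terminal]
13. n10.idx = -6  [(if A.depth then c.off else A.sig) - 30]
14. n11.depth = false  [S.idx > -6]
15. n11.sig = 29  [29]
16. n12.off = -4  [terminal]
17. n13.off = 13  [terminal]
18. n14.env = 26  [terminal]
19. n11.mk = true  [A.depth == false]
20. n15.off = 30  [terminal]
21. n16.live = "zv"  ["zv"]
22. n17.tag = true  [terminal]
23. n16.ok = "zv"  [if h.tag then B.live else "n"]
24. n16.wid = "uu"  ["uu"]
25. n16.depth = 21  [len(B.live) + 19]
26. n10.lim = 27  [S.idx + 33]
27. n10.key = -2  [-2]
28. n10.mk = 0  [B.depth - 21]
29. n4.mk = false  [S.key == S.lim]
30. n18.sig = -8  [terminal]
31. n19.off = -1  [terminal]
32. n3.ok = "rm"  ["rm"]
33. n0.lim = 7  [S.idx * 3 - 62]
34. n0.key = 7  [S.idx + b.sig - 30]
35. n0.mk = -7  [b.sig * 3 - 49]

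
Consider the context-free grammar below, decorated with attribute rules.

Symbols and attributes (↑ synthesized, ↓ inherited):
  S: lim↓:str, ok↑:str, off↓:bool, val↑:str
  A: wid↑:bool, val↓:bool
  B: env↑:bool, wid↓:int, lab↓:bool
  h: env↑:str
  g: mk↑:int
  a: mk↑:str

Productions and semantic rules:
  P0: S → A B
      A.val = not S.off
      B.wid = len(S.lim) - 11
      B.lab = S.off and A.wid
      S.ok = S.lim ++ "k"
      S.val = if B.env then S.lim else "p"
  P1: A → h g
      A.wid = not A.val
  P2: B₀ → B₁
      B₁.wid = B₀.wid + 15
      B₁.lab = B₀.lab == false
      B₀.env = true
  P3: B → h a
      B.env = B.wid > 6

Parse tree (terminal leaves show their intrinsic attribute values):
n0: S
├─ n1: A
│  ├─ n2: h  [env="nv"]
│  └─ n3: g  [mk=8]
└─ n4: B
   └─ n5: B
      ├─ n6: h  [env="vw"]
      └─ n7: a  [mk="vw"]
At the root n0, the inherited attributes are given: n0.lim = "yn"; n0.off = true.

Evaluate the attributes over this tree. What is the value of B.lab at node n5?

false

1. n0.lim = "yn"  [given at root]
2. n0.off = true  [given at root]
3. n1.val = false  [not S.off]
4. n2.env = "nv"  [terminal]
5. n3.mk = 8  [terminal]
6. n1.wid = true  [not A.val]
7. n4.wid = -9  [len(S.lim) - 11]
8. n4.lab = true  [S.off and A.wid]
9. n5.wid = 6  [B₀.wid + 15]
10. n5.lab = false  [B₀.lab == false]
11. n6.env = "vw"  [terminal]
12. n7.mk = "vw"  [terminal]
13. n5.env = false  [B.wid > 6]
14. n4.env = true  [true]
15. n0.ok = "ynk"  [S.lim ++ "k"]
16. n0.val = "yn"  [if B.env then S.lim else "p"]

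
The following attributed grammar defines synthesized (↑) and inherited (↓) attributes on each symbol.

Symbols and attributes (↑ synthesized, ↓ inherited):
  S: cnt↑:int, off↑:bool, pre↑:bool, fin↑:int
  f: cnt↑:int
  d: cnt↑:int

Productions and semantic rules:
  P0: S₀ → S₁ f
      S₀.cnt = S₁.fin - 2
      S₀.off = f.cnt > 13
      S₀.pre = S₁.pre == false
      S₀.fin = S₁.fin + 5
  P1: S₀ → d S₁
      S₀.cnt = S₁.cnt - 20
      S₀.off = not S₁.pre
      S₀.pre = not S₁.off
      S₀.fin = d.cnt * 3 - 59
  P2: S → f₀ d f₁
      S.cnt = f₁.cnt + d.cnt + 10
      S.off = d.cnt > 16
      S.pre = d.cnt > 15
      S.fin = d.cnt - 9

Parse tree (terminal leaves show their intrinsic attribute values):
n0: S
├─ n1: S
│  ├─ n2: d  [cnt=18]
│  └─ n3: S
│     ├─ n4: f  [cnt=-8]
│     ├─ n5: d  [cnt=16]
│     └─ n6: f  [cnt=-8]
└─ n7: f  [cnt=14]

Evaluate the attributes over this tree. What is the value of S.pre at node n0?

1. n2.cnt = 18  [terminal]
2. n4.cnt = -8  [terminal]
3. n5.cnt = 16  [terminal]
4. n6.cnt = -8  [terminal]
5. n3.cnt = 18  [f₁.cnt + d.cnt + 10]
6. n3.off = false  [d.cnt > 16]
7. n3.pre = true  [d.cnt > 15]
8. n3.fin = 7  [d.cnt - 9]
9. n1.cnt = -2  [S₁.cnt - 20]
10. n1.off = false  [not S₁.pre]
11. n1.pre = true  [not S₁.off]
12. n1.fin = -5  [d.cnt * 3 - 59]
13. n7.cnt = 14  [terminal]
14. n0.cnt = -7  [S₁.fin - 2]
15. n0.off = true  [f.cnt > 13]
16. n0.pre = false  [S₁.pre == false]
17. n0.fin = 0  [S₁.fin + 5]

false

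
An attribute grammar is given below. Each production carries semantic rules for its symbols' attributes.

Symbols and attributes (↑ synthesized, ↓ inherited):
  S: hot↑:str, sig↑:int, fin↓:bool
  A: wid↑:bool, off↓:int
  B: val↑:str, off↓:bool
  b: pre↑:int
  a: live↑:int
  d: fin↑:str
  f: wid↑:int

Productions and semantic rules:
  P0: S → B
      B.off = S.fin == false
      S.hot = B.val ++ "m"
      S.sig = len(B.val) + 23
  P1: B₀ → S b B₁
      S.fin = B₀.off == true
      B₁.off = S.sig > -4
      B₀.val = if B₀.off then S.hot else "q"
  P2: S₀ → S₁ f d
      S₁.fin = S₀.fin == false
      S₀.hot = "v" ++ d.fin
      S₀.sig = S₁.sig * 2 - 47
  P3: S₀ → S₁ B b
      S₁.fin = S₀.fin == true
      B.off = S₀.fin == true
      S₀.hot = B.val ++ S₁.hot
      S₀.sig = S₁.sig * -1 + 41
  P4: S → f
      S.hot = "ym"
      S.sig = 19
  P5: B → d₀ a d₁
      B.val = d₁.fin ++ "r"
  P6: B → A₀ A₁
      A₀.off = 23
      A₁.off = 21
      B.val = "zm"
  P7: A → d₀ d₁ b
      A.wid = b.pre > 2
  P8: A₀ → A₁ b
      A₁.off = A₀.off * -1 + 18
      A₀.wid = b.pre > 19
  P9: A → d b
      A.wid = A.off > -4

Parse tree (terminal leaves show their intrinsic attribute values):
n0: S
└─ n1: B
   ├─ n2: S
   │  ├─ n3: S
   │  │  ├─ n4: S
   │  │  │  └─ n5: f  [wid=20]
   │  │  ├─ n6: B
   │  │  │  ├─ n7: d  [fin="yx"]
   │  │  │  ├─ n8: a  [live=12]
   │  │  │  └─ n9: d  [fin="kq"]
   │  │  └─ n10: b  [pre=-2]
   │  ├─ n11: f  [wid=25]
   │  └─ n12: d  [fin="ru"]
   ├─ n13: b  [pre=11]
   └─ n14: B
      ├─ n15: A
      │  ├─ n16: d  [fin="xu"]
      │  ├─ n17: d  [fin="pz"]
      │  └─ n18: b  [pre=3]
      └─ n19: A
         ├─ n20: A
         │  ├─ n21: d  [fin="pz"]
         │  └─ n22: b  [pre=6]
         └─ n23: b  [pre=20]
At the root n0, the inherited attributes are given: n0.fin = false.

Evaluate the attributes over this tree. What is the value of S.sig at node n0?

1. n0.fin = false  [given at root]
2. n1.off = true  [S.fin == false]
3. n2.fin = true  [B₀.off == true]
4. n3.fin = false  [S₀.fin == false]
5. n4.fin = false  [S₀.fin == true]
6. n5.wid = 20  [terminal]
7. n4.hot = "ym"  ["ym"]
8. n4.sig = 19  [19]
9. n6.off = false  [S₀.fin == true]
10. n7.fin = "yx"  [terminal]
11. n8.live = 12  [terminal]
12. n9.fin = "kq"  [terminal]
13. n6.val = "kqr"  [d₁.fin ++ "r"]
14. n10.pre = -2  [terminal]
15. n3.hot = "kqrym"  [B.val ++ S₁.hot]
16. n3.sig = 22  [S₁.sig * -1 + 41]
17. n11.wid = 25  [terminal]
18. n12.fin = "ru"  [terminal]
19. n2.hot = "vru"  ["v" ++ d.fin]
20. n2.sig = -3  [S₁.sig * 2 - 47]
21. n13.pre = 11  [terminal]
22. n14.off = true  [S.sig > -4]
23. n15.off = 23  [23]
24. n16.fin = "xu"  [terminal]
25. n17.fin = "pz"  [terminal]
26. n18.pre = 3  [terminal]
27. n15.wid = true  [b.pre > 2]
28. n19.off = 21  [21]
29. n20.off = -3  [A₀.off * -1 + 18]
30. n21.fin = "pz"  [terminal]
31. n22.pre = 6  [terminal]
32. n20.wid = true  [A.off > -4]
33. n23.pre = 20  [terminal]
34. n19.wid = true  [b.pre > 19]
35. n14.val = "zm"  ["zm"]
36. n1.val = "vru"  [if B₀.off then S.hot else "q"]
37. n0.hot = "vrum"  [B.val ++ "m"]
38. n0.sig = 26  [len(B.val) + 23]

26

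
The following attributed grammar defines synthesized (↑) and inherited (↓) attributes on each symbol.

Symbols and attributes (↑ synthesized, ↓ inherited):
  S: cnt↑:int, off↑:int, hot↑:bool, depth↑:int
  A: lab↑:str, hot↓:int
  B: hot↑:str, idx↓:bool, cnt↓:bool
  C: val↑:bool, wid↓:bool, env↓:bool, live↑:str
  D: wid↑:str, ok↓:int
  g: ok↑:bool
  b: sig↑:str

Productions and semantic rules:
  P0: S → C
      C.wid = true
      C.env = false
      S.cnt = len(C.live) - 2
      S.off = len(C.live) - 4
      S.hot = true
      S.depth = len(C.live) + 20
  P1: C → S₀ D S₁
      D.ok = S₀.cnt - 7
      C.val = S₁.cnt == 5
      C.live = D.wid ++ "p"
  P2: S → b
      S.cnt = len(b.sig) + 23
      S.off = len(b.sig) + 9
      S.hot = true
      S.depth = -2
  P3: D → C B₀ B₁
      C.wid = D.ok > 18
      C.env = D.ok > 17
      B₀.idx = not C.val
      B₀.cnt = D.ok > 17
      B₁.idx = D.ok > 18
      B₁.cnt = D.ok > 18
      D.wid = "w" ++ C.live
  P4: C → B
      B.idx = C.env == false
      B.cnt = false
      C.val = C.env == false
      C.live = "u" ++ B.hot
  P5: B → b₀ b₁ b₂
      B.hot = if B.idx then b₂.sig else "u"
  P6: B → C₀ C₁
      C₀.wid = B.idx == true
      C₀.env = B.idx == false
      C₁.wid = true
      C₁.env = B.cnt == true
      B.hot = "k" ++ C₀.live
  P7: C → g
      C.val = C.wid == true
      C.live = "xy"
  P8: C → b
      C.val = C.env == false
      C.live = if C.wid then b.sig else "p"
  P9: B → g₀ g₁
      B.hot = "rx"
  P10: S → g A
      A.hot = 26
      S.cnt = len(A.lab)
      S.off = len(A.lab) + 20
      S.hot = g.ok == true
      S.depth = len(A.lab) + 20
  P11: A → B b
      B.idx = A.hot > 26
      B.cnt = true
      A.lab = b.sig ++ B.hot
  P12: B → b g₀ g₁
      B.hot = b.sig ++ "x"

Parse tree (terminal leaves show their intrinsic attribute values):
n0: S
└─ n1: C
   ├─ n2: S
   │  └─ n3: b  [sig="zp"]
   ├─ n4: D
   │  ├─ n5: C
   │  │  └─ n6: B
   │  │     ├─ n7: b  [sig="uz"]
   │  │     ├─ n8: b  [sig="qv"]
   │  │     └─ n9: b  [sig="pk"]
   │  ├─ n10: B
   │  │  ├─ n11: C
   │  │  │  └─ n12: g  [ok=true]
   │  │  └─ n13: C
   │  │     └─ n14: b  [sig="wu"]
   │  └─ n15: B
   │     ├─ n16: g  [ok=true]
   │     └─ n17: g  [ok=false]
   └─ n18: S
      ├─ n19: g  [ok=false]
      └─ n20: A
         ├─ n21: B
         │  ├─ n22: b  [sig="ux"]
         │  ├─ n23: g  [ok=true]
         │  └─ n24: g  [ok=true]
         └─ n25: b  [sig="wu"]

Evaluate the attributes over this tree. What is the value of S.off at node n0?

0

1. n1.wid = true  [true]
2. n1.env = false  [false]
3. n3.sig = "zp"  [terminal]
4. n2.cnt = 25  [len(b.sig) + 23]
5. n2.off = 11  [len(b.sig) + 9]
6. n2.hot = true  [true]
7. n2.depth = -2  [-2]
8. n4.ok = 18  [S₀.cnt - 7]
9. n5.wid = false  [D.ok > 18]
10. n5.env = true  [D.ok > 17]
11. n6.idx = false  [C.env == false]
12. n6.cnt = false  [false]
13. n7.sig = "uz"  [terminal]
14. n8.sig = "qv"  [terminal]
15. n9.sig = "pk"  [terminal]
16. n6.hot = "u"  [if B.idx then b₂.sig else "u"]
17. n5.val = false  [C.env == false]
18. n5.live = "uu"  ["u" ++ B.hot]
19. n10.idx = true  [not C.val]
20. n10.cnt = true  [D.ok > 17]
21. n11.wid = true  [B.idx == true]
22. n11.env = false  [B.idx == false]
23. n12.ok = true  [terminal]
24. n11.val = true  [C.wid == true]
25. n11.live = "xy"  ["xy"]
26. n13.wid = true  [true]
27. n13.env = true  [B.cnt == true]
28. n14.sig = "wu"  [terminal]
29. n13.val = false  [C.env == false]
30. n13.live = "wu"  [if C.wid then b.sig else "p"]
31. n10.hot = "kxy"  ["k" ++ C₀.live]
32. n15.idx = false  [D.ok > 18]
33. n15.cnt = false  [D.ok > 18]
34. n16.ok = true  [terminal]
35. n17.ok = false  [terminal]
36. n15.hot = "rx"  ["rx"]
37. n4.wid = "wuu"  ["w" ++ C.live]
38. n19.ok = false  [terminal]
39. n20.hot = 26  [26]
40. n21.idx = false  [A.hot > 26]
41. n21.cnt = true  [true]
42. n22.sig = "ux"  [terminal]
43. n23.ok = true  [terminal]
44. n24.ok = true  [terminal]
45. n21.hot = "uxx"  [b.sig ++ "x"]
46. n25.sig = "wu"  [terminal]
47. n20.lab = "wuuxx"  [b.sig ++ B.hot]
48. n18.cnt = 5  [len(A.lab)]
49. n18.off = 25  [len(A.lab) + 20]
50. n18.hot = false  [g.ok == true]
51. n18.depth = 25  [len(A.lab) + 20]
52. n1.val = true  [S₁.cnt == 5]
53. n1.live = "wuup"  [D.wid ++ "p"]
54. n0.cnt = 2  [len(C.live) - 2]
55. n0.off = 0  [len(C.live) - 4]
56. n0.hot = true  [true]
57. n0.depth = 24  [len(C.live) + 20]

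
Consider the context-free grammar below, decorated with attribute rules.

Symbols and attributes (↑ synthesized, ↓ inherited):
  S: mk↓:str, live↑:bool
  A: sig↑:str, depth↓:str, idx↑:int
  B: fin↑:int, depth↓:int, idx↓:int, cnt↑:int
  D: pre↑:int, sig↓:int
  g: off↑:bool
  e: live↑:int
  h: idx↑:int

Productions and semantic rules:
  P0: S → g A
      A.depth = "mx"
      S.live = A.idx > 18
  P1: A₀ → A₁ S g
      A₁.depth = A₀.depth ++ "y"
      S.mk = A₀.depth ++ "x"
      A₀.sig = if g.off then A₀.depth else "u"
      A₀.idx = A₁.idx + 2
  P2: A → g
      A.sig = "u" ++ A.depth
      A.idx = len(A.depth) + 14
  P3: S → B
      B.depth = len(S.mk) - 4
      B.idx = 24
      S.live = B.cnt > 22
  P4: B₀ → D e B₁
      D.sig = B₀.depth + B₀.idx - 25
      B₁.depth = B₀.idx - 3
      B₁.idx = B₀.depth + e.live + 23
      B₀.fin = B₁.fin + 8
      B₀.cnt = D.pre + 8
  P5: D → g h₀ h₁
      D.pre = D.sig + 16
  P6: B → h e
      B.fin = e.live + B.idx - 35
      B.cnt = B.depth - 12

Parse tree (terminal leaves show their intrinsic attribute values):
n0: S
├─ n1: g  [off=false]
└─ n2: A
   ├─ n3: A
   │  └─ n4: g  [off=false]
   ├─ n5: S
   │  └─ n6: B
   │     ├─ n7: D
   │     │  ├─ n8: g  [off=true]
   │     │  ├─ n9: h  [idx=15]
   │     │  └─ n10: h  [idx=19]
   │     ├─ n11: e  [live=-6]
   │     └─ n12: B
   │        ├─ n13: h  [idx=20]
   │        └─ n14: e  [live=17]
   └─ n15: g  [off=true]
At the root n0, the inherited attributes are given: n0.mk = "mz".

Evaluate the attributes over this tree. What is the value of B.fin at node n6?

1. n0.mk = "mz"  [given at root]
2. n1.off = false  [terminal]
3. n2.depth = "mx"  ["mx"]
4. n3.depth = "mxy"  [A₀.depth ++ "y"]
5. n4.off = false  [terminal]
6. n3.sig = "umxy"  ["u" ++ A.depth]
7. n3.idx = 17  [len(A.depth) + 14]
8. n5.mk = "mxx"  [A₀.depth ++ "x"]
9. n6.depth = -1  [len(S.mk) - 4]
10. n6.idx = 24  [24]
11. n7.sig = -2  [B₀.depth + B₀.idx - 25]
12. n8.off = true  [terminal]
13. n9.idx = 15  [terminal]
14. n10.idx = 19  [terminal]
15. n7.pre = 14  [D.sig + 16]
16. n11.live = -6  [terminal]
17. n12.depth = 21  [B₀.idx - 3]
18. n12.idx = 16  [B₀.depth + e.live + 23]
19. n13.idx = 20  [terminal]
20. n14.live = 17  [terminal]
21. n12.fin = -2  [e.live + B.idx - 35]
22. n12.cnt = 9  [B.depth - 12]
23. n6.fin = 6  [B₁.fin + 8]
24. n6.cnt = 22  [D.pre + 8]
25. n5.live = false  [B.cnt > 22]
26. n15.off = true  [terminal]
27. n2.sig = "mx"  [if g.off then A₀.depth else "u"]
28. n2.idx = 19  [A₁.idx + 2]
29. n0.live = true  [A.idx > 18]

6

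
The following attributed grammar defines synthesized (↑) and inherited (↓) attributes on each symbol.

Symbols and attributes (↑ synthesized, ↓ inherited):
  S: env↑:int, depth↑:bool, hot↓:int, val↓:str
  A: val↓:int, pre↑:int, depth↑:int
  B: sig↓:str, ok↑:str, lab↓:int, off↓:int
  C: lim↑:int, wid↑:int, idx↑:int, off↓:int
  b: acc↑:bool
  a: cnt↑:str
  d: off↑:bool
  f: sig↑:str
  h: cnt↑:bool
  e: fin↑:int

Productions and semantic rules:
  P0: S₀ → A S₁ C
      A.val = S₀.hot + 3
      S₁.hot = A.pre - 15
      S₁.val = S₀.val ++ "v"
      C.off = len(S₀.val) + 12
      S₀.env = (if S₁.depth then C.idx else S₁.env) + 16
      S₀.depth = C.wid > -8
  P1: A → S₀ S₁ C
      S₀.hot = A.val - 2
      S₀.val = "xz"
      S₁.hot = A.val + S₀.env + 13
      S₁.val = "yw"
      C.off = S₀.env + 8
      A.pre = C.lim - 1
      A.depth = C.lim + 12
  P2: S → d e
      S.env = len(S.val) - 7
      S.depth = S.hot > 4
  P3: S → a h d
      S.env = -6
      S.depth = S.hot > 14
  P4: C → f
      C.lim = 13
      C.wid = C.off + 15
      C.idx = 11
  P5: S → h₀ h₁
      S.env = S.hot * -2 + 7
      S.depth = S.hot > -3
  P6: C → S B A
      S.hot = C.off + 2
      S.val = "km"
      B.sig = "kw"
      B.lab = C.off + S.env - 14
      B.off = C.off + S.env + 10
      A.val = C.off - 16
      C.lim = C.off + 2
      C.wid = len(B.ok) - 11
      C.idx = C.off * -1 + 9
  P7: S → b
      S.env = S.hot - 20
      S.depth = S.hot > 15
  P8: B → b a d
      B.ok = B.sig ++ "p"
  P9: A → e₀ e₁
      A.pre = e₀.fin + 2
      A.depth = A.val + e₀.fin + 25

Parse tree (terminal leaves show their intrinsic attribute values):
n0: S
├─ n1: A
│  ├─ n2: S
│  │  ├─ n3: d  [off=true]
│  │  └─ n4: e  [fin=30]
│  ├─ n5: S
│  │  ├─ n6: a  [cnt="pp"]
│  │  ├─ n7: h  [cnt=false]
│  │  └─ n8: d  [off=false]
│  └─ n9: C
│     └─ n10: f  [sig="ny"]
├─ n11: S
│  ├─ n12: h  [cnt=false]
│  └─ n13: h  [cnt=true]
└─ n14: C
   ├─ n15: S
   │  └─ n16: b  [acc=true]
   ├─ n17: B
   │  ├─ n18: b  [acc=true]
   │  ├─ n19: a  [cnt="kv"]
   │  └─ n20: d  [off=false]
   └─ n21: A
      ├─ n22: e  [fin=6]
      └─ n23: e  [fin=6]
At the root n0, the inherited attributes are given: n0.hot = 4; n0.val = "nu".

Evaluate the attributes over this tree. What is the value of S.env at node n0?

29

1. n0.hot = 4  [given at root]
2. n0.val = "nu"  [given at root]
3. n1.val = 7  [S₀.hot + 3]
4. n2.hot = 5  [A.val - 2]
5. n2.val = "xz"  ["xz"]
6. n3.off = true  [terminal]
7. n4.fin = 30  [terminal]
8. n2.env = -5  [len(S.val) - 7]
9. n2.depth = true  [S.hot > 4]
10. n5.hot = 15  [A.val + S₀.env + 13]
11. n5.val = "yw"  ["yw"]
12. n6.cnt = "pp"  [terminal]
13. n7.cnt = false  [terminal]
14. n8.off = false  [terminal]
15. n5.env = -6  [-6]
16. n5.depth = true  [S.hot > 14]
17. n9.off = 3  [S₀.env + 8]
18. n10.sig = "ny"  [terminal]
19. n9.lim = 13  [13]
20. n9.wid = 18  [C.off + 15]
21. n9.idx = 11  [11]
22. n1.pre = 12  [C.lim - 1]
23. n1.depth = 25  [C.lim + 12]
24. n11.hot = -3  [A.pre - 15]
25. n11.val = "nuv"  [S₀.val ++ "v"]
26. n12.cnt = false  [terminal]
27. n13.cnt = true  [terminal]
28. n11.env = 13  [S.hot * -2 + 7]
29. n11.depth = false  [S.hot > -3]
30. n14.off = 14  [len(S₀.val) + 12]
31. n15.hot = 16  [C.off + 2]
32. n15.val = "km"  ["km"]
33. n16.acc = true  [terminal]
34. n15.env = -4  [S.hot - 20]
35. n15.depth = true  [S.hot > 15]
36. n17.sig = "kw"  ["kw"]
37. n17.lab = -4  [C.off + S.env - 14]
38. n17.off = 20  [C.off + S.env + 10]
39. n18.acc = true  [terminal]
40. n19.cnt = "kv"  [terminal]
41. n20.off = false  [terminal]
42. n17.ok = "kwp"  [B.sig ++ "p"]
43. n21.val = -2  [C.off - 16]
44. n22.fin = 6  [terminal]
45. n23.fin = 6  [terminal]
46. n21.pre = 8  [e₀.fin + 2]
47. n21.depth = 29  [A.val + e₀.fin + 25]
48. n14.lim = 16  [C.off + 2]
49. n14.wid = -8  [len(B.ok) - 11]
50. n14.idx = -5  [C.off * -1 + 9]
51. n0.env = 29  [(if S₁.depth then C.idx else S₁.env) + 16]
52. n0.depth = false  [C.wid > -8]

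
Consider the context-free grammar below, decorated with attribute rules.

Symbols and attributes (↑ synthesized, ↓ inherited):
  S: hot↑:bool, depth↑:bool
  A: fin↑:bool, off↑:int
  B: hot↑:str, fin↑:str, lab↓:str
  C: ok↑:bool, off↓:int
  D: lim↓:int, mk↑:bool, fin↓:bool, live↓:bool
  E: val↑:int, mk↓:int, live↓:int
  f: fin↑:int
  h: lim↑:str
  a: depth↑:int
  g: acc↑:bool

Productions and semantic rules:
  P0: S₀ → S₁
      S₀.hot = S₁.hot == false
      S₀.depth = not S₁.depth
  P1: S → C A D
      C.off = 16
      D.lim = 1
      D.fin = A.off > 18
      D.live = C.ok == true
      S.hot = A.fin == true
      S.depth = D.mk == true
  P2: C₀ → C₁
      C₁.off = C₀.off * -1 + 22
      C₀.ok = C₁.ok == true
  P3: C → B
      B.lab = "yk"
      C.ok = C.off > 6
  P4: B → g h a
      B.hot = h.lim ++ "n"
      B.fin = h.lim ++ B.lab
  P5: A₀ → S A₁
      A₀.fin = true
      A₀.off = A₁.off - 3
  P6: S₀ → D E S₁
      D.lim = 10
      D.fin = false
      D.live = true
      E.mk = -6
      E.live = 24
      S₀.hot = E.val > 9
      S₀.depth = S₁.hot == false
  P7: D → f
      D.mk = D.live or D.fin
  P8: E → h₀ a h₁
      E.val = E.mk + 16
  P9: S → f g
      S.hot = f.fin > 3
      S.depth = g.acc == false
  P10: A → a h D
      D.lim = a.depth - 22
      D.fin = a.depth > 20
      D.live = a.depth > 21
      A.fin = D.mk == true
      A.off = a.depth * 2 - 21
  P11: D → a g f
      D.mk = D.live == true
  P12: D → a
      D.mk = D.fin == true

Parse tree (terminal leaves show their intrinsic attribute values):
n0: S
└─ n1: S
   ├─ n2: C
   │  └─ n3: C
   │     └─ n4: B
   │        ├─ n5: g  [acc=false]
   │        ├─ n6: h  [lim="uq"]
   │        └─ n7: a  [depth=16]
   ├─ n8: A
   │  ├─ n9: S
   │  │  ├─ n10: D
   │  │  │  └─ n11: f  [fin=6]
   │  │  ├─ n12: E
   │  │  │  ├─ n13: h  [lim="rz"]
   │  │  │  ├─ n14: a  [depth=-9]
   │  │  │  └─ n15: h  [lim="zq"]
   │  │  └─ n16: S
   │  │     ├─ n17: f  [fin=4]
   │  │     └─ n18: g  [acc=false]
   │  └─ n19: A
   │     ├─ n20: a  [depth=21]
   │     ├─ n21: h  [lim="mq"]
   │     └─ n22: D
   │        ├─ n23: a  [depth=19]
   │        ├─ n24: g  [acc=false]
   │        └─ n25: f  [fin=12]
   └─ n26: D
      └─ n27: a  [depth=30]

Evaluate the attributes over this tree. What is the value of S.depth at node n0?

1. n2.off = 16  [16]
2. n3.off = 6  [C₀.off * -1 + 22]
3. n4.lab = "yk"  ["yk"]
4. n5.acc = false  [terminal]
5. n6.lim = "uq"  [terminal]
6. n7.depth = 16  [terminal]
7. n4.hot = "uqn"  [h.lim ++ "n"]
8. n4.fin = "uqyk"  [h.lim ++ B.lab]
9. n3.ok = false  [C.off > 6]
10. n2.ok = false  [C₁.ok == true]
11. n10.lim = 10  [10]
12. n10.fin = false  [false]
13. n10.live = true  [true]
14. n11.fin = 6  [terminal]
15. n10.mk = true  [D.live or D.fin]
16. n12.mk = -6  [-6]
17. n12.live = 24  [24]
18. n13.lim = "rz"  [terminal]
19. n14.depth = -9  [terminal]
20. n15.lim = "zq"  [terminal]
21. n12.val = 10  [E.mk + 16]
22. n17.fin = 4  [terminal]
23. n18.acc = false  [terminal]
24. n16.hot = true  [f.fin > 3]
25. n16.depth = true  [g.acc == false]
26. n9.hot = true  [E.val > 9]
27. n9.depth = false  [S₁.hot == false]
28. n20.depth = 21  [terminal]
29. n21.lim = "mq"  [terminal]
30. n22.lim = -1  [a.depth - 22]
31. n22.fin = true  [a.depth > 20]
32. n22.live = false  [a.depth > 21]
33. n23.depth = 19  [terminal]
34. n24.acc = false  [terminal]
35. n25.fin = 12  [terminal]
36. n22.mk = false  [D.live == true]
37. n19.fin = false  [D.mk == true]
38. n19.off = 21  [a.depth * 2 - 21]
39. n8.fin = true  [true]
40. n8.off = 18  [A₁.off - 3]
41. n26.lim = 1  [1]
42. n26.fin = false  [A.off > 18]
43. n26.live = false  [C.ok == true]
44. n27.depth = 30  [terminal]
45. n26.mk = false  [D.fin == true]
46. n1.hot = true  [A.fin == true]
47. n1.depth = false  [D.mk == true]
48. n0.hot = false  [S₁.hot == false]
49. n0.depth = true  [not S₁.depth]

true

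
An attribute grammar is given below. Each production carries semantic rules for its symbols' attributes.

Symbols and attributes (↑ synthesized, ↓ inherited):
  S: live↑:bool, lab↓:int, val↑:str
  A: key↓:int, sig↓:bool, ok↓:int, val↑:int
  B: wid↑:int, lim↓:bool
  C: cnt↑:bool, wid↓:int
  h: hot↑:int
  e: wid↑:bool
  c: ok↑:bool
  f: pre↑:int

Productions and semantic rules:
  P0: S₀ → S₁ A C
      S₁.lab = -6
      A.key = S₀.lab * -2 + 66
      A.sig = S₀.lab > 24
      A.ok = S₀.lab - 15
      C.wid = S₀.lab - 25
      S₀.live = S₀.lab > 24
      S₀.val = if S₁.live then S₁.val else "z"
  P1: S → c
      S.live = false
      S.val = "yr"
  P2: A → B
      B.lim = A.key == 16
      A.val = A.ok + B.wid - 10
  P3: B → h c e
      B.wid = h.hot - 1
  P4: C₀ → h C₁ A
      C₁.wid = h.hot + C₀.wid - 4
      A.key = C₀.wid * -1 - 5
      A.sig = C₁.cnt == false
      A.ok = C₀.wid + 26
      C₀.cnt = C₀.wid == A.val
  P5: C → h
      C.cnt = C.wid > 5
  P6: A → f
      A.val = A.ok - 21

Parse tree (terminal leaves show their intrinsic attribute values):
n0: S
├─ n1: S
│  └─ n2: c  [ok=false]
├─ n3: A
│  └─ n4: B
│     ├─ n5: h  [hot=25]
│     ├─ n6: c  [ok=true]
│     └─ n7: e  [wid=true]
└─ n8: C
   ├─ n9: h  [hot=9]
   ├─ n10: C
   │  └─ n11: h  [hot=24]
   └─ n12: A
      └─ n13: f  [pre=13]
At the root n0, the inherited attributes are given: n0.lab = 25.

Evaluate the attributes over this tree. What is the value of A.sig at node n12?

true

1. n0.lab = 25  [given at root]
2. n1.lab = -6  [-6]
3. n2.ok = false  [terminal]
4. n1.live = false  [false]
5. n1.val = "yr"  ["yr"]
6. n3.key = 16  [S₀.lab * -2 + 66]
7. n3.sig = true  [S₀.lab > 24]
8. n3.ok = 10  [S₀.lab - 15]
9. n4.lim = true  [A.key == 16]
10. n5.hot = 25  [terminal]
11. n6.ok = true  [terminal]
12. n7.wid = true  [terminal]
13. n4.wid = 24  [h.hot - 1]
14. n3.val = 24  [A.ok + B.wid - 10]
15. n8.wid = 0  [S₀.lab - 25]
16. n9.hot = 9  [terminal]
17. n10.wid = 5  [h.hot + C₀.wid - 4]
18. n11.hot = 24  [terminal]
19. n10.cnt = false  [C.wid > 5]
20. n12.key = -5  [C₀.wid * -1 - 5]
21. n12.sig = true  [C₁.cnt == false]
22. n12.ok = 26  [C₀.wid + 26]
23. n13.pre = 13  [terminal]
24. n12.val = 5  [A.ok - 21]
25. n8.cnt = false  [C₀.wid == A.val]
26. n0.live = true  [S₀.lab > 24]
27. n0.val = "z"  [if S₁.live then S₁.val else "z"]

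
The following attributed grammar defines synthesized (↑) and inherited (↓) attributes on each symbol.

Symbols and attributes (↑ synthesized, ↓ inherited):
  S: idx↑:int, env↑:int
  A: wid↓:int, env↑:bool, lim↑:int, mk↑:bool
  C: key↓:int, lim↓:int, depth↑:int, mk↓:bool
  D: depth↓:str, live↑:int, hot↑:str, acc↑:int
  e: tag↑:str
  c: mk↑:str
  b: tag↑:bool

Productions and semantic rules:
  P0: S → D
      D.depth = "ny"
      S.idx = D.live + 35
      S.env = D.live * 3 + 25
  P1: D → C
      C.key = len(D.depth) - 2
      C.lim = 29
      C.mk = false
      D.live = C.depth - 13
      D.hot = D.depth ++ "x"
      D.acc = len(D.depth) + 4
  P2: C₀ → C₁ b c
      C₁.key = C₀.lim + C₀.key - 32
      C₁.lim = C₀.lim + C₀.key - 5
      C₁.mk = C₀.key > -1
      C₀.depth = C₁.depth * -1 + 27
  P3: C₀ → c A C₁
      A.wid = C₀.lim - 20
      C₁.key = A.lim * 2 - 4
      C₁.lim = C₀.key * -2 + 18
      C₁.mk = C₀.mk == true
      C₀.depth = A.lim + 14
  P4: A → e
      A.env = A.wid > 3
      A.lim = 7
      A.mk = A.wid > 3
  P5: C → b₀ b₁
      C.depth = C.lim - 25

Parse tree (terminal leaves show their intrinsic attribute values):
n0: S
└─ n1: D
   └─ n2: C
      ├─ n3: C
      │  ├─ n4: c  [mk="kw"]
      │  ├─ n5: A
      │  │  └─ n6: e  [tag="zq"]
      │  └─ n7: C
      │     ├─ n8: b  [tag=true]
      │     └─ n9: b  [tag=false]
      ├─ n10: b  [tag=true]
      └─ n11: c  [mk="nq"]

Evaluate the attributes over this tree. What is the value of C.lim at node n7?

1. n1.depth = "ny"  ["ny"]
2. n2.key = 0  [len(D.depth) - 2]
3. n2.lim = 29  [29]
4. n2.mk = false  [false]
5. n3.key = -3  [C₀.lim + C₀.key - 32]
6. n3.lim = 24  [C₀.lim + C₀.key - 5]
7. n3.mk = true  [C₀.key > -1]
8. n4.mk = "kw"  [terminal]
9. n5.wid = 4  [C₀.lim - 20]
10. n6.tag = "zq"  [terminal]
11. n5.env = true  [A.wid > 3]
12. n5.lim = 7  [7]
13. n5.mk = true  [A.wid > 3]
14. n7.key = 10  [A.lim * 2 - 4]
15. n7.lim = 24  [C₀.key * -2 + 18]
16. n7.mk = true  [C₀.mk == true]
17. n8.tag = true  [terminal]
18. n9.tag = false  [terminal]
19. n7.depth = -1  [C.lim - 25]
20. n3.depth = 21  [A.lim + 14]
21. n10.tag = true  [terminal]
22. n11.mk = "nq"  [terminal]
23. n2.depth = 6  [C₁.depth * -1 + 27]
24. n1.live = -7  [C.depth - 13]
25. n1.hot = "nyx"  [D.depth ++ "x"]
26. n1.acc = 6  [len(D.depth) + 4]
27. n0.idx = 28  [D.live + 35]
28. n0.env = 4  [D.live * 3 + 25]

24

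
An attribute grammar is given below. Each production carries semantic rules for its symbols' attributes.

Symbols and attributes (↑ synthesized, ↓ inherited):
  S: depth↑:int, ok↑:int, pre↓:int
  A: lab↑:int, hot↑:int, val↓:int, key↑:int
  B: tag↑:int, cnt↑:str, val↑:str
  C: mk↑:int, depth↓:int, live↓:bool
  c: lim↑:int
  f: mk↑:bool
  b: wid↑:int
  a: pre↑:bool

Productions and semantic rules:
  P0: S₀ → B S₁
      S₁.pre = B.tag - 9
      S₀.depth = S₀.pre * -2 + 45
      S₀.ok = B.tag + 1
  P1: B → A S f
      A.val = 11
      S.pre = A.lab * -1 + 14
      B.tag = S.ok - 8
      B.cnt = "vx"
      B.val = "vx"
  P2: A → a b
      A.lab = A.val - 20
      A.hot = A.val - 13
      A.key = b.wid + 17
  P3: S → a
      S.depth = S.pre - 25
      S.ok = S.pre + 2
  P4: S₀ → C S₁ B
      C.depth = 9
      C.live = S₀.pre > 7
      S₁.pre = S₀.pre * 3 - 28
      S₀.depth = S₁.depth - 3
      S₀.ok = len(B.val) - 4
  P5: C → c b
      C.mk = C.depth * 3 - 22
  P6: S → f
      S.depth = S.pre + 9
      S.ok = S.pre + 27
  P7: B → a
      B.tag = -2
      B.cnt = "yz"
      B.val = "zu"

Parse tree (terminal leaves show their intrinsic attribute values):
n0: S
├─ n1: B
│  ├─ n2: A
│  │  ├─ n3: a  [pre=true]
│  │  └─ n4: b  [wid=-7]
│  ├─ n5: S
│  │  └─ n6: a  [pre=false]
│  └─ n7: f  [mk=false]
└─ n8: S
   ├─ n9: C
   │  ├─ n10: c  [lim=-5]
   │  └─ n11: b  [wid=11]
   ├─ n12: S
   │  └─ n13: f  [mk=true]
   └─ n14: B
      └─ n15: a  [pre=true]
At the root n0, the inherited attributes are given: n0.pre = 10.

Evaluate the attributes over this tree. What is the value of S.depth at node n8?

2

1. n0.pre = 10  [given at root]
2. n2.val = 11  [11]
3. n3.pre = true  [terminal]
4. n4.wid = -7  [terminal]
5. n2.lab = -9  [A.val - 20]
6. n2.hot = -2  [A.val - 13]
7. n2.key = 10  [b.wid + 17]
8. n5.pre = 23  [A.lab * -1 + 14]
9. n6.pre = false  [terminal]
10. n5.depth = -2  [S.pre - 25]
11. n5.ok = 25  [S.pre + 2]
12. n7.mk = false  [terminal]
13. n1.tag = 17  [S.ok - 8]
14. n1.cnt = "vx"  ["vx"]
15. n1.val = "vx"  ["vx"]
16. n8.pre = 8  [B.tag - 9]
17. n9.depth = 9  [9]
18. n9.live = true  [S₀.pre > 7]
19. n10.lim = -5  [terminal]
20. n11.wid = 11  [terminal]
21. n9.mk = 5  [C.depth * 3 - 22]
22. n12.pre = -4  [S₀.pre * 3 - 28]
23. n13.mk = true  [terminal]
24. n12.depth = 5  [S.pre + 9]
25. n12.ok = 23  [S.pre + 27]
26. n15.pre = true  [terminal]
27. n14.tag = -2  [-2]
28. n14.cnt = "yz"  ["yz"]
29. n14.val = "zu"  ["zu"]
30. n8.depth = 2  [S₁.depth - 3]
31. n8.ok = -2  [len(B.val) - 4]
32. n0.depth = 25  [S₀.pre * -2 + 45]
33. n0.ok = 18  [B.tag + 1]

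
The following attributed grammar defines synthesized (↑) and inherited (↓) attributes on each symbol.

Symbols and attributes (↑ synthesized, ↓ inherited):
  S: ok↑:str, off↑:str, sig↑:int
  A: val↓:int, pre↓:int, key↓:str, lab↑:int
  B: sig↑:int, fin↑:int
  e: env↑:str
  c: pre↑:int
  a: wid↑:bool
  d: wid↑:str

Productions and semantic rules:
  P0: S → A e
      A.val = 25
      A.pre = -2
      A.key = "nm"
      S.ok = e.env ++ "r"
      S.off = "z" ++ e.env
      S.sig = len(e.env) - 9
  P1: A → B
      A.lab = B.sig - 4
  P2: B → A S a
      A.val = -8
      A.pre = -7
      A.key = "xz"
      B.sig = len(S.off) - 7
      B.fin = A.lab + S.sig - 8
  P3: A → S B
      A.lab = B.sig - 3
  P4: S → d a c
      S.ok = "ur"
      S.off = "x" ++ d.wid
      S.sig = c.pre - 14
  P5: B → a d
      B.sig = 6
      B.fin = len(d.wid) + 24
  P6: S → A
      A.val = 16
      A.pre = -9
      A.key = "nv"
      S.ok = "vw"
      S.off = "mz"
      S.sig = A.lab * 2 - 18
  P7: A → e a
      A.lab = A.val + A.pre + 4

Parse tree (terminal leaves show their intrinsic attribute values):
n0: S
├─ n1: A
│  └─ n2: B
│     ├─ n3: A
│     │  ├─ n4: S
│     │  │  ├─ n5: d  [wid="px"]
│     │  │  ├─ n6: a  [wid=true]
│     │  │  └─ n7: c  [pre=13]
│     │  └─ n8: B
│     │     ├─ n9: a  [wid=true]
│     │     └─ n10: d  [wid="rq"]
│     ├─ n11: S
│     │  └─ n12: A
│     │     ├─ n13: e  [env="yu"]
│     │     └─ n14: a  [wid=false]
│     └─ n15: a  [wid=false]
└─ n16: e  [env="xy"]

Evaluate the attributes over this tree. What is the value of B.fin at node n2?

1. n1.val = 25  [25]
2. n1.pre = -2  [-2]
3. n1.key = "nm"  ["nm"]
4. n3.val = -8  [-8]
5. n3.pre = -7  [-7]
6. n3.key = "xz"  ["xz"]
7. n5.wid = "px"  [terminal]
8. n6.wid = true  [terminal]
9. n7.pre = 13  [terminal]
10. n4.ok = "ur"  ["ur"]
11. n4.off = "xpx"  ["x" ++ d.wid]
12. n4.sig = -1  [c.pre - 14]
13. n9.wid = true  [terminal]
14. n10.wid = "rq"  [terminal]
15. n8.sig = 6  [6]
16. n8.fin = 26  [len(d.wid) + 24]
17. n3.lab = 3  [B.sig - 3]
18. n12.val = 16  [16]
19. n12.pre = -9  [-9]
20. n12.key = "nv"  ["nv"]
21. n13.env = "yu"  [terminal]
22. n14.wid = false  [terminal]
23. n12.lab = 11  [A.val + A.pre + 4]
24. n11.ok = "vw"  ["vw"]
25. n11.off = "mz"  ["mz"]
26. n11.sig = 4  [A.lab * 2 - 18]
27. n15.wid = false  [terminal]
28. n2.sig = -5  [len(S.off) - 7]
29. n2.fin = -1  [A.lab + S.sig - 8]
30. n1.lab = -9  [B.sig - 4]
31. n16.env = "xy"  [terminal]
32. n0.ok = "xyr"  [e.env ++ "r"]
33. n0.off = "zxy"  ["z" ++ e.env]
34. n0.sig = -7  [len(e.env) - 9]

-1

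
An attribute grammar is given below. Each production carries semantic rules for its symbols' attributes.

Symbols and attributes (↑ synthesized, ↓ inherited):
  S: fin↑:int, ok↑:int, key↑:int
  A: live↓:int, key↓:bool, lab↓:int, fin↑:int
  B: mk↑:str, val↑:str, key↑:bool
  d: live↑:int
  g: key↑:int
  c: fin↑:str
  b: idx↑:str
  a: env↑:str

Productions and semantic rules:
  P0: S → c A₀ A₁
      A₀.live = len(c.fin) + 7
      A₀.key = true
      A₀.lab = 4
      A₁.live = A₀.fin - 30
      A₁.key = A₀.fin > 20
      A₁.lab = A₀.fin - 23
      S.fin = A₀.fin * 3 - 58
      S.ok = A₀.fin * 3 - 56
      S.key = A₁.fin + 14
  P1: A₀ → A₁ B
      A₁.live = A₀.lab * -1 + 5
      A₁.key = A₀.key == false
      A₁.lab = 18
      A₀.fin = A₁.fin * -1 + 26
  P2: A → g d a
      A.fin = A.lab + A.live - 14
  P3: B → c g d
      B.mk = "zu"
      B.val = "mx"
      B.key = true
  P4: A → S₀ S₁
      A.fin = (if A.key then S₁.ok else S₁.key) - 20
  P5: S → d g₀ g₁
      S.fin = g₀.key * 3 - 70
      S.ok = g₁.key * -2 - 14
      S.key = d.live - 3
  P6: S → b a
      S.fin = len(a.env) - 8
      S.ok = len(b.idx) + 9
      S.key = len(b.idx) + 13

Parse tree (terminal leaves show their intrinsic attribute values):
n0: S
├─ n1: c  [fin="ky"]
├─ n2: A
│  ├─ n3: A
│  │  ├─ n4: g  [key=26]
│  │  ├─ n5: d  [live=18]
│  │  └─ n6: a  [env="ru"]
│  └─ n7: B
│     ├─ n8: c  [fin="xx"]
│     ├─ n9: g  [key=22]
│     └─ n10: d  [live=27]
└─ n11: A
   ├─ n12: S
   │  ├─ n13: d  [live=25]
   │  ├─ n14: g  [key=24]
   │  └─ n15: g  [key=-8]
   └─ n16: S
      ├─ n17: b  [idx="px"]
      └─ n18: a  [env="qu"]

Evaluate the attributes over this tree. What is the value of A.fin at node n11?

1. n1.fin = "ky"  [terminal]
2. n2.live = 9  [len(c.fin) + 7]
3. n2.key = true  [true]
4. n2.lab = 4  [4]
5. n3.live = 1  [A₀.lab * -1 + 5]
6. n3.key = false  [A₀.key == false]
7. n3.lab = 18  [18]
8. n4.key = 26  [terminal]
9. n5.live = 18  [terminal]
10. n6.env = "ru"  [terminal]
11. n3.fin = 5  [A.lab + A.live - 14]
12. n8.fin = "xx"  [terminal]
13. n9.key = 22  [terminal]
14. n10.live = 27  [terminal]
15. n7.mk = "zu"  ["zu"]
16. n7.val = "mx"  ["mx"]
17. n7.key = true  [true]
18. n2.fin = 21  [A₁.fin * -1 + 26]
19. n11.live = -9  [A₀.fin - 30]
20. n11.key = true  [A₀.fin > 20]
21. n11.lab = -2  [A₀.fin - 23]
22. n13.live = 25  [terminal]
23. n14.key = 24  [terminal]
24. n15.key = -8  [terminal]
25. n12.fin = 2  [g₀.key * 3 - 70]
26. n12.ok = 2  [g₁.key * -2 - 14]
27. n12.key = 22  [d.live - 3]
28. n17.idx = "px"  [terminal]
29. n18.env = "qu"  [terminal]
30. n16.fin = -6  [len(a.env) - 8]
31. n16.ok = 11  [len(b.idx) + 9]
32. n16.key = 15  [len(b.idx) + 13]
33. n11.fin = -9  [(if A.key then S₁.ok else S₁.key) - 20]
34. n0.fin = 5  [A₀.fin * 3 - 58]
35. n0.ok = 7  [A₀.fin * 3 - 56]
36. n0.key = 5  [A₁.fin + 14]

-9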